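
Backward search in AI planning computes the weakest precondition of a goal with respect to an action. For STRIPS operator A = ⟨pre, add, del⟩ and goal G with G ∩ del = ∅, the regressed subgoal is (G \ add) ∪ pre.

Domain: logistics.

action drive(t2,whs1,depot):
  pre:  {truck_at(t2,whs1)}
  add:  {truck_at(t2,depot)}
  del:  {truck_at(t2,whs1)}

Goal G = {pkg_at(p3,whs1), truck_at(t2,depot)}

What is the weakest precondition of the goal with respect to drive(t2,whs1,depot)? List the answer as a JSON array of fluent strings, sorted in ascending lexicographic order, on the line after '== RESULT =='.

Regress:
  G ∩ del = {}  (empty — regression defined)
  G \ add = {pkg_at(p3,whs1), truck_at(t2,depot)} \ {truck_at(t2,depot)} = {pkg_at(p3,whs1)}
  ∪ pre   = {pkg_at(p3,whs1)} ∪ {truck_at(t2,whs1)}
          = {pkg_at(p3,whs1), truck_at(t2,whs1)}

== RESULT ==
["pkg_at(p3,whs1)", "truck_at(t2,whs1)"]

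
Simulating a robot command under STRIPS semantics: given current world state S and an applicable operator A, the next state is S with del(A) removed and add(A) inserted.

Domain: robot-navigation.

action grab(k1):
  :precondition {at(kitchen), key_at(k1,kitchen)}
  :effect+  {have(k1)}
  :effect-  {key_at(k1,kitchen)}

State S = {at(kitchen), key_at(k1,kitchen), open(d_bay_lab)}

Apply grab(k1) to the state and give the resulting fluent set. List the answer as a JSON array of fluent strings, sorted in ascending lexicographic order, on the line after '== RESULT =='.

Progress:
  pre ⊆ S: {at(kitchen), key_at(k1,kitchen)} ⊆ S  — applicable
  S \ del = {at(kitchen), open(d_bay_lab)}
  ∪ add   = {at(kitchen), have(k1), open(d_bay_lab)}

== RESULT ==
["at(kitchen)", "have(k1)", "open(d_bay_lab)"]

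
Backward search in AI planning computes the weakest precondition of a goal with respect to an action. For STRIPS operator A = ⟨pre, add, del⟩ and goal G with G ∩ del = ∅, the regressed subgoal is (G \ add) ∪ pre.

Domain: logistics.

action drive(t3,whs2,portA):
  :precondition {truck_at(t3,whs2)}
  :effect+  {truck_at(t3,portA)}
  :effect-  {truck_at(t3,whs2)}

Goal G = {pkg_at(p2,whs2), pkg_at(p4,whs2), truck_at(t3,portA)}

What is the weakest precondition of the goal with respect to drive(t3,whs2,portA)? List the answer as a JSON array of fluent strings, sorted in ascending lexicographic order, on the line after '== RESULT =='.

Regress:
  G ∩ del = {}  (empty — regression defined)
  G \ add = {pkg_at(p2,whs2), pkg_at(p4,whs2), truck_at(t3,portA)} \ {truck_at(t3,portA)} = {pkg_at(p2,whs2), pkg_at(p4,whs2)}
  ∪ pre   = {pkg_at(p2,whs2), pkg_at(p4,whs2)} ∪ {truck_at(t3,whs2)}
          = {pkg_at(p2,whs2), pkg_at(p4,whs2), truck_at(t3,whs2)}

== RESULT ==
["pkg_at(p2,whs2)", "pkg_at(p4,whs2)", "truck_at(t3,whs2)"]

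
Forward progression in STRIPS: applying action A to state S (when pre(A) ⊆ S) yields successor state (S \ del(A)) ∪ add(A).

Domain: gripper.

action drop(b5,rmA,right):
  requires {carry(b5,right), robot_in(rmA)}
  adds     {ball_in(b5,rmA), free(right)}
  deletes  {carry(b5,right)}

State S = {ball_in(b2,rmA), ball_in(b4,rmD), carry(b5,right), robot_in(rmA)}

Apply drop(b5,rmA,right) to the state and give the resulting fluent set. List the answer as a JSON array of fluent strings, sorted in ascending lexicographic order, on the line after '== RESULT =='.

Compute (S \ del) ∪ add:
  pre ⊆ S: {carry(b5,right), robot_in(rmA)} ⊆ S  — applicable
  S \ del = {ball_in(b2,rmA), ball_in(b4,rmD), robot_in(rmA)}
  ∪ add   = {ball_in(b2,rmA), ball_in(b4,rmD), ball_in(b5,rmA), free(right), robot_in(rmA)}

== RESULT ==
["ball_in(b2,rmA)", "ball_in(b4,rmD)", "ball_in(b5,rmA)", "free(right)", "robot_in(rmA)"]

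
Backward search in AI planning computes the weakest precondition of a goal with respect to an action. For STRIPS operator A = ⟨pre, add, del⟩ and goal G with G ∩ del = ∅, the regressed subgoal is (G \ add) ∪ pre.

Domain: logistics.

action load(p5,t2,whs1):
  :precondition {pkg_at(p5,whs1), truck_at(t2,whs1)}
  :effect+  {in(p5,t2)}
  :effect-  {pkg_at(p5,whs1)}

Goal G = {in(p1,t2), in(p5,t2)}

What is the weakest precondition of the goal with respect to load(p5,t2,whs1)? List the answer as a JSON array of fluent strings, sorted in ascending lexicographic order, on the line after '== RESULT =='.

Regress:
  G ∩ del = {}  (empty — regression defined)
  G \ add = {in(p1,t2), in(p5,t2)} \ {in(p5,t2)} = {in(p1,t2)}
  ∪ pre   = {in(p1,t2)} ∪ {pkg_at(p5,whs1), truck_at(t2,whs1)}
          = {in(p1,t2), pkg_at(p5,whs1), truck_at(t2,whs1)}

== RESULT ==
["in(p1,t2)", "pkg_at(p5,whs1)", "truck_at(t2,whs1)"]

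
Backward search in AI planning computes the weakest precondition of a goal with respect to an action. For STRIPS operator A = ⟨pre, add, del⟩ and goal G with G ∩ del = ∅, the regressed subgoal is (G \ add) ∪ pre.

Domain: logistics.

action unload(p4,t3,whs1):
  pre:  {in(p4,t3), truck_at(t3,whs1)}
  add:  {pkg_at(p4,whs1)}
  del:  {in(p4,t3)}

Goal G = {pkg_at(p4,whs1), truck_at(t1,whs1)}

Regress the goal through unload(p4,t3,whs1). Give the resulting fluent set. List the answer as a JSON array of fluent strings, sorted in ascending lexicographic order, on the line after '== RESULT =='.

Regress:
  G ∩ del = {}  (empty — regression defined)
  G \ add = {pkg_at(p4,whs1), truck_at(t1,whs1)} \ {pkg_at(p4,whs1)} = {truck_at(t1,whs1)}
  ∪ pre   = {truck_at(t1,whs1)} ∪ {in(p4,t3), truck_at(t3,whs1)}
          = {in(p4,t3), truck_at(t1,whs1), truck_at(t3,whs1)}

== RESULT ==
["in(p4,t3)", "truck_at(t1,whs1)", "truck_at(t3,whs1)"]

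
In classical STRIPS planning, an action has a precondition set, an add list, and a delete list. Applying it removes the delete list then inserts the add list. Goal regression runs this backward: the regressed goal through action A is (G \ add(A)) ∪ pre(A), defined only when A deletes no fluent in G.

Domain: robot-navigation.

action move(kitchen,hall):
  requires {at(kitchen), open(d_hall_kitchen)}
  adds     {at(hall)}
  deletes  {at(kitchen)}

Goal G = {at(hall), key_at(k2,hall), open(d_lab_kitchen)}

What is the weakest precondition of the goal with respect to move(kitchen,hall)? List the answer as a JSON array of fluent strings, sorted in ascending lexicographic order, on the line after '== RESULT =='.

Regress:
  G ∩ del = {}  (empty — regression defined)
  G \ add = {at(hall), key_at(k2,hall), open(d_lab_kitchen)} \ {at(hall)} = {key_at(k2,hall), open(d_lab_kitchen)}
  ∪ pre   = {key_at(k2,hall), open(d_lab_kitchen)} ∪ {at(kitchen), open(d_hall_kitchen)}
          = {at(kitchen), key_at(k2,hall), open(d_hall_kitchen), open(d_lab_kitchen)}

== RESULT ==
["at(kitchen)", "key_at(k2,hall)", "open(d_hall_kitchen)", "open(d_lab_kitchen)"]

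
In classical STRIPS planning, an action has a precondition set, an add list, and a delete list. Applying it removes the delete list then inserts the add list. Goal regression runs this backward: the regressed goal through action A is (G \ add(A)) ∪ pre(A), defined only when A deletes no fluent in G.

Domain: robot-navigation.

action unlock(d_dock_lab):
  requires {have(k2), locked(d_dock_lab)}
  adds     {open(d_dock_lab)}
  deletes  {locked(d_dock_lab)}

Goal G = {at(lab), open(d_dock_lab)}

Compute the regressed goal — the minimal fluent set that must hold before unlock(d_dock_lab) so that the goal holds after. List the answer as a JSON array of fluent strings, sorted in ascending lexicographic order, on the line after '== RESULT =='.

Compute (G \ add) ∪ pre:
  G ∩ del = {}  (empty — regression defined)
  G \ add = {at(lab), open(d_dock_lab)} \ {open(d_dock_lab)} = {at(lab)}
  ∪ pre   = {at(lab)} ∪ {have(k2), locked(d_dock_lab)}
          = {at(lab), have(k2), locked(d_dock_lab)}

== RESULT ==
["at(lab)", "have(k2)", "locked(d_dock_lab)"]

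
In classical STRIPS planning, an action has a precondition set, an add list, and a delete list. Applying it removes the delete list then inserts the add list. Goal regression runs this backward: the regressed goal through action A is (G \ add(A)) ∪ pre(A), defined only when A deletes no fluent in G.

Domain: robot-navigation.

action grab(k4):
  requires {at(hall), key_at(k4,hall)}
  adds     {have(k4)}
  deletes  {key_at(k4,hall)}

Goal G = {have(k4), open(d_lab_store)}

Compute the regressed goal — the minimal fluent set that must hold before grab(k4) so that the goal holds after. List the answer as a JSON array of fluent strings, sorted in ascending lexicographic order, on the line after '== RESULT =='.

Regress:
  G ∩ del = {}  (empty — regression defined)
  G \ add = {have(k4), open(d_lab_store)} \ {have(k4)} = {open(d_lab_store)}
  ∪ pre   = {open(d_lab_store)} ∪ {at(hall), key_at(k4,hall)}
          = {at(hall), key_at(k4,hall), open(d_lab_store)}

== RESULT ==
["at(hall)", "key_at(k4,hall)", "open(d_lab_store)"]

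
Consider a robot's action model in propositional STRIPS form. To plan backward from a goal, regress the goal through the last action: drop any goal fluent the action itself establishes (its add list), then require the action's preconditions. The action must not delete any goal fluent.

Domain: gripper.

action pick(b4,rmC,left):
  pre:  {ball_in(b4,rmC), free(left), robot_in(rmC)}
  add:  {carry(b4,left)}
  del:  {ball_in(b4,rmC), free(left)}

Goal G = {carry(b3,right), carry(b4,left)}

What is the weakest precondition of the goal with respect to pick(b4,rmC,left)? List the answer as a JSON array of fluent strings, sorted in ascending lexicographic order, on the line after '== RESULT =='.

Regress:
  G ∩ del = {}  (empty — regression defined)
  G \ add = {carry(b3,right), carry(b4,left)} \ {carry(b4,left)} = {carry(b3,right)}
  ∪ pre   = {carry(b3,right)} ∪ {ball_in(b4,rmC), free(left), robot_in(rmC)}
          = {ball_in(b4,rmC), carry(b3,right), free(left), robot_in(rmC)}

== RESULT ==
["ball_in(b4,rmC)", "carry(b3,right)", "free(left)", "robot_in(rmC)"]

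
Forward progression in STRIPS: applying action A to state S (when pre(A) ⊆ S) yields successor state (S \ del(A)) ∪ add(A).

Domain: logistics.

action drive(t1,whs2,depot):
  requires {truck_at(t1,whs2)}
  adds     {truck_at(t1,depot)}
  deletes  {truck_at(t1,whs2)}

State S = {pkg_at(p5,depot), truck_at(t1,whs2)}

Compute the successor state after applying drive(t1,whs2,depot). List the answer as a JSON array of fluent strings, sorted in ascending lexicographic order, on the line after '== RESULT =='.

Progress:
  pre ⊆ S: {truck_at(t1,whs2)} ⊆ S  — applicable
  S \ del = {pkg_at(p5,depot)}
  ∪ add   = {pkg_at(p5,depot), truck_at(t1,depot)}

== RESULT ==
["pkg_at(p5,depot)", "truck_at(t1,depot)"]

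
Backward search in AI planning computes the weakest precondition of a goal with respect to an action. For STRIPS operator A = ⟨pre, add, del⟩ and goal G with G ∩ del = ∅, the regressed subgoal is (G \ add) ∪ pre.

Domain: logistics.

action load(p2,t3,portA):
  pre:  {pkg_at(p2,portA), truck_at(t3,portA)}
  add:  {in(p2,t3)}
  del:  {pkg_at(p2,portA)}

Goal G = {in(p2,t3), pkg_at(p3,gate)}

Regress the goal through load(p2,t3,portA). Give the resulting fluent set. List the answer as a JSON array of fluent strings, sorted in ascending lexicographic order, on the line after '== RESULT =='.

Compute (G \ add) ∪ pre:
  G ∩ del = {}  (empty — regression defined)
  G \ add = {in(p2,t3), pkg_at(p3,gate)} \ {in(p2,t3)} = {pkg_at(p3,gate)}
  ∪ pre   = {pkg_at(p3,gate)} ∪ {pkg_at(p2,portA), truck_at(t3,portA)}
          = {pkg_at(p2,portA), pkg_at(p3,gate), truck_at(t3,portA)}

== RESULT ==
["pkg_at(p2,portA)", "pkg_at(p3,gate)", "truck_at(t3,portA)"]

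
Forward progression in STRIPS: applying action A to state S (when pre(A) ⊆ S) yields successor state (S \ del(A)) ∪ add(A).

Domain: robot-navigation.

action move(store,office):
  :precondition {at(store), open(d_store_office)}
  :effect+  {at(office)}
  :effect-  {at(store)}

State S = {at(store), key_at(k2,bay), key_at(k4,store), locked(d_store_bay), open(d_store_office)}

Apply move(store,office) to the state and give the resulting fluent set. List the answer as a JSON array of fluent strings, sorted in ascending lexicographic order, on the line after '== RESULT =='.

Progress:
  pre ⊆ S: {at(store), open(d_store_office)} ⊆ S  — applicable
  S \ del = {key_at(k2,bay), key_at(k4,store), locked(d_store_bay), open(d_store_office)}
  ∪ add   = {at(office), key_at(k2,bay), key_at(k4,store), locked(d_store_bay), open(d_store_office)}

== RESULT ==
["at(office)", "key_at(k2,bay)", "key_at(k4,store)", "locked(d_store_bay)", "open(d_store_office)"]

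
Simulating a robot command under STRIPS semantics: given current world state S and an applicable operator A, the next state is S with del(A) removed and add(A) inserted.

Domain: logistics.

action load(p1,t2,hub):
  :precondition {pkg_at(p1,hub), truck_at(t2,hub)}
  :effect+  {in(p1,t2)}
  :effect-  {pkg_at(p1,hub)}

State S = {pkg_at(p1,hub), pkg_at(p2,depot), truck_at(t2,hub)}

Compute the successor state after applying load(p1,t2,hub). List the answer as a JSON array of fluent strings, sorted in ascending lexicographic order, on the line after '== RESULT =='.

Compute (S \ del) ∪ add:
  pre ⊆ S: {pkg_at(p1,hub), truck_at(t2,hub)} ⊆ S  — applicable
  S \ del = {pkg_at(p2,depot), truck_at(t2,hub)}
  ∪ add   = {in(p1,t2), pkg_at(p2,depot), truck_at(t2,hub)}

== RESULT ==
["in(p1,t2)", "pkg_at(p2,depot)", "truck_at(t2,hub)"]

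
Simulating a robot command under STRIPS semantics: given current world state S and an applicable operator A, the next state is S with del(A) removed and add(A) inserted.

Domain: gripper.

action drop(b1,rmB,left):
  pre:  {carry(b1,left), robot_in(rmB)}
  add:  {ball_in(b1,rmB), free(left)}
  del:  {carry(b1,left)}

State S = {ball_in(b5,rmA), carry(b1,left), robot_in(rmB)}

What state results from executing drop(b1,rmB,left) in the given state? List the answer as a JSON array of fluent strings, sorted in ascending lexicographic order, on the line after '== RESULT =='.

Compute (S \ del) ∪ add:
  pre ⊆ S: {carry(b1,left), robot_in(rmB)} ⊆ S  — applicable
  S \ del = {ball_in(b5,rmA), robot_in(rmB)}
  ∪ add   = {ball_in(b1,rmB), ball_in(b5,rmA), free(left), robot_in(rmB)}

== RESULT ==
["ball_in(b1,rmB)", "ball_in(b5,rmA)", "free(left)", "robot_in(rmB)"]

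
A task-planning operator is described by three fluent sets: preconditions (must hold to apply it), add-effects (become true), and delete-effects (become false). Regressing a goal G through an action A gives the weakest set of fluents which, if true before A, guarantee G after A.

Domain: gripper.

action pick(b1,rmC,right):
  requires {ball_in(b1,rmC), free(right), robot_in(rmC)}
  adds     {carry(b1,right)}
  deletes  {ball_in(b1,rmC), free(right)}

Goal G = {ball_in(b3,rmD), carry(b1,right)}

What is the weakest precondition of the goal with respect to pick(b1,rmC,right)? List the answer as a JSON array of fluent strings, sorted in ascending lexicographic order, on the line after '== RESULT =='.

Regress:
  G ∩ del = {}  (empty — regression defined)
  G \ add = {ball_in(b3,rmD), carry(b1,right)} \ {carry(b1,right)} = {ball_in(b3,rmD)}
  ∪ pre   = {ball_in(b3,rmD)} ∪ {ball_in(b1,rmC), free(right), robot_in(rmC)}
          = {ball_in(b1,rmC), ball_in(b3,rmD), free(right), robot_in(rmC)}

== RESULT ==
["ball_in(b1,rmC)", "ball_in(b3,rmD)", "free(right)", "robot_in(rmC)"]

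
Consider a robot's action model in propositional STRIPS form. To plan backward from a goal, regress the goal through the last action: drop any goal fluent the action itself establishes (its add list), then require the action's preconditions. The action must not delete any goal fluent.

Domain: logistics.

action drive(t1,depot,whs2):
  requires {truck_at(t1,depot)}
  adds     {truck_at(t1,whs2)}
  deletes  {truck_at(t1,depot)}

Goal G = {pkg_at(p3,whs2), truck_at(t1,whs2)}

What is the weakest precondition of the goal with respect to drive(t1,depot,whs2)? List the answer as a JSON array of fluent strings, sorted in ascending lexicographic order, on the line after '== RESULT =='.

Regress:
  G ∩ del = {}  (empty — regression defined)
  G \ add = {pkg_at(p3,whs2), truck_at(t1,whs2)} \ {truck_at(t1,whs2)} = {pkg_at(p3,whs2)}
  ∪ pre   = {pkg_at(p3,whs2)} ∪ {truck_at(t1,depot)}
          = {pkg_at(p3,whs2), truck_at(t1,depot)}

== RESULT ==
["pkg_at(p3,whs2)", "truck_at(t1,depot)"]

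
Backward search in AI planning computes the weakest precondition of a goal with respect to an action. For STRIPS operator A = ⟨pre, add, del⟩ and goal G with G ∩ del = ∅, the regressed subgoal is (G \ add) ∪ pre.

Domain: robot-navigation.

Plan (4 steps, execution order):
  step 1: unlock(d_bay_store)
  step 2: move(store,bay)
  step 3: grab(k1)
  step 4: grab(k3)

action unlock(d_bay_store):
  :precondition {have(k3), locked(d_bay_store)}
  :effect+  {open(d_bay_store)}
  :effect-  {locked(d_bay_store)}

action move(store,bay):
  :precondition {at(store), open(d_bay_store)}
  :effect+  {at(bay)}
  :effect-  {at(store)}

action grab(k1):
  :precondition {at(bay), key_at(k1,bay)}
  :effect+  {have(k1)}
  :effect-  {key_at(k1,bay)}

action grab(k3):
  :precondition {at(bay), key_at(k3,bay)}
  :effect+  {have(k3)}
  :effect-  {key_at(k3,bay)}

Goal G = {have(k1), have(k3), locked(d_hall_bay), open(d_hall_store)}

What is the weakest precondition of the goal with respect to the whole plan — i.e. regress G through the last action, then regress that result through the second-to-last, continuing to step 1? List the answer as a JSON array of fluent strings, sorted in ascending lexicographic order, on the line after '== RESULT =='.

Regress step by step:
  through step 4 (grab(k3)): drop {have(k3)}, keep {have(k1), locked(d_hall_bay), open(d_hall_store)}, require {at(bay), key_at(k3,bay)}
    → {at(bay), have(k1), key_at(k3,bay), locked(d_hall_bay), open(d_hall_store)}
  through step 3 (grab(k1)): drop {have(k1)}, keep {at(bay), key_at(k3,bay), locked(d_hall_bay), open(d_hall_store)}, require {at(bay), key_at(k1,bay)}
    → {at(bay), key_at(k1,bay), key_at(k3,bay), locked(d_hall_bay), open(d_hall_store)}
  through step 2 (move(store,bay)): drop {at(bay)}, keep {key_at(k1,bay), key_at(k3,bay), locked(d_hall_bay), open(d_hall_store)}, require {at(store), open(d_bay_store)}
    → {at(store), key_at(k1,bay), key_at(k3,bay), locked(d_hall_bay), open(d_bay_store), open(d_hall_store)}
  through step 1 (unlock(d_bay_store)): drop {open(d_bay_store)}, keep {at(store), key_at(k1,bay), key_at(k3,bay), locked(d_hall_bay), open(d_hall_store)}, require {have(k3), locked(d_bay_store)}
    → {at(store), have(k3), key_at(k1,bay), key_at(k3,bay), locked(d_bay_store), locked(d_hall_bay), open(d_hall_store)}

== RESULT ==
["at(store)", "have(k3)", "key_at(k1,bay)", "key_at(k3,bay)", "locked(d_bay_store)", "locked(d_hall_bay)", "open(d_hall_store)"]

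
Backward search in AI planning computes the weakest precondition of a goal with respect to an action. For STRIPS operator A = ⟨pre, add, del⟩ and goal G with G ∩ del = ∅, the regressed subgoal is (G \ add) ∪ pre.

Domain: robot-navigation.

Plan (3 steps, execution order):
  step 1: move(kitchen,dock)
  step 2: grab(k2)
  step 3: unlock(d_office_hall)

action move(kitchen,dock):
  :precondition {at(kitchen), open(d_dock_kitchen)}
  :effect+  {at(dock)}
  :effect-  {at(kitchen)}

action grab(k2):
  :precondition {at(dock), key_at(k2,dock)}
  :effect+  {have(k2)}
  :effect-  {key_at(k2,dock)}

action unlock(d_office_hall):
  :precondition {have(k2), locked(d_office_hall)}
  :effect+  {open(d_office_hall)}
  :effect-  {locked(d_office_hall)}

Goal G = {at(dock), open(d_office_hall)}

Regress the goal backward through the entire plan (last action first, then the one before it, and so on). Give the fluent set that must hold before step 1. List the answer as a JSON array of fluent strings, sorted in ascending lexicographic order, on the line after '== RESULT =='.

Regress step by step:
  through step 3 (unlock(d_office_hall)): drop {open(d_office_hall)}, keep {at(dock)}, require {have(k2), locked(d_office_hall)}
    → {at(dock), have(k2), locked(d_office_hall)}
  through step 2 (grab(k2)): drop {have(k2)}, keep {at(dock), locked(d_office_hall)}, require {at(dock), key_at(k2,dock)}
    → {at(dock), key_at(k2,dock), locked(d_office_hall)}
  through step 1 (move(kitchen,dock)): drop {at(dock)}, keep {key_at(k2,dock), locked(d_office_hall)}, require {at(kitchen), open(d_dock_kitchen)}
    → {at(kitchen), key_at(k2,dock), locked(d_office_hall), open(d_dock_kitchen)}

== RESULT ==
["at(kitchen)", "key_at(k2,dock)", "locked(d_office_hall)", "open(d_dock_kitchen)"]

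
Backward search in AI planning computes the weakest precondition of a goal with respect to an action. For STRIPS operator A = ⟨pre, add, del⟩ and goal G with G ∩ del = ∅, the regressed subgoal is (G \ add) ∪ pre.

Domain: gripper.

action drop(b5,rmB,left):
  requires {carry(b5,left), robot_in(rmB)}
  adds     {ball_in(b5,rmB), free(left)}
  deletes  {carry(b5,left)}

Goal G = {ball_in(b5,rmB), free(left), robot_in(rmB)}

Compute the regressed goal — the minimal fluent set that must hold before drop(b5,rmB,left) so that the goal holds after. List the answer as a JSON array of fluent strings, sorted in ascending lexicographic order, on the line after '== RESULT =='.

Compute (G \ add) ∪ pre:
  G ∩ del = {}  (empty — regression defined)
  G \ add = {ball_in(b5,rmB), free(left), robot_in(rmB)} \ {ball_in(b5,rmB), free(left)} = {robot_in(rmB)}
  ∪ pre   = {robot_in(rmB)} ∪ {carry(b5,left), robot_in(rmB)}
          = {carry(b5,left), robot_in(rmB)}

== RESULT ==
["carry(b5,left)", "robot_in(rmB)"]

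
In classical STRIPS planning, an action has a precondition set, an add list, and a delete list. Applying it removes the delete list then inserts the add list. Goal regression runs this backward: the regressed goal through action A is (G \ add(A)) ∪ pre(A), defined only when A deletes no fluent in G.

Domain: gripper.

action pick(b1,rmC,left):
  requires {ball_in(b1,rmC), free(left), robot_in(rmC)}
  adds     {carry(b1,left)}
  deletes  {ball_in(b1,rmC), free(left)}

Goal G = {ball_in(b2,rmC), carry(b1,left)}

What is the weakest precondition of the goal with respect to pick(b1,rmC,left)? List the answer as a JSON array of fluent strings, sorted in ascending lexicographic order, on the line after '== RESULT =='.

Regress:
  G ∩ del = {}  (empty — regression defined)
  G \ add = {ball_in(b2,rmC), carry(b1,left)} \ {carry(b1,left)} = {ball_in(b2,rmC)}
  ∪ pre   = {ball_in(b2,rmC)} ∪ {ball_in(b1,rmC), free(left), robot_in(rmC)}
          = {ball_in(b1,rmC), ball_in(b2,rmC), free(left), robot_in(rmC)}

== RESULT ==
["ball_in(b1,rmC)", "ball_in(b2,rmC)", "free(left)", "robot_in(rmC)"]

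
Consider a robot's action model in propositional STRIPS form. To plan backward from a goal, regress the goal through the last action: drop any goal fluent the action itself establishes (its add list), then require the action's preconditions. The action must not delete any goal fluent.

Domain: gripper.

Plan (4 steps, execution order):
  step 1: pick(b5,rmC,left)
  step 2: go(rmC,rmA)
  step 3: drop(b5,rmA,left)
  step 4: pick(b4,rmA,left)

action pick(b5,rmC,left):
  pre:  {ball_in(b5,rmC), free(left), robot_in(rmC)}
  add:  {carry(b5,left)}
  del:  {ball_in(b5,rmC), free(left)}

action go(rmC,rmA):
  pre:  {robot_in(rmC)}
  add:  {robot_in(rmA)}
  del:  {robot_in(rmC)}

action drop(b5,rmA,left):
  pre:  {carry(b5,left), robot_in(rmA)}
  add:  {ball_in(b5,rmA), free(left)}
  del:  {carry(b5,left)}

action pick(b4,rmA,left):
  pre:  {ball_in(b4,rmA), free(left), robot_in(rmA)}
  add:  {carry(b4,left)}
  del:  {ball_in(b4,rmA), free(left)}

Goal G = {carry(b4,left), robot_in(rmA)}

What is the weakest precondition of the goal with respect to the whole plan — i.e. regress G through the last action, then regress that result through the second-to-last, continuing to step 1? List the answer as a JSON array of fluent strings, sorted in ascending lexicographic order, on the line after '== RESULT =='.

Regress step by step:
  through step 4 (pick(b4,rmA,left)): drop {carry(b4,left)}, keep {robot_in(rmA)}, require {ball_in(b4,rmA), free(left), robot_in(rmA)}
    → {ball_in(b4,rmA), free(left), robot_in(rmA)}
  through step 3 (drop(b5,rmA,left)): drop {free(left)}, keep {ball_in(b4,rmA), robot_in(rmA)}, require {carry(b5,left), robot_in(rmA)}
    → {ball_in(b4,rmA), carry(b5,left), robot_in(rmA)}
  through step 2 (go(rmC,rmA)): drop {robot_in(rmA)}, keep {ball_in(b4,rmA), carry(b5,left)}, require {robot_in(rmC)}
    → {ball_in(b4,rmA), carry(b5,left), robot_in(rmC)}
  through step 1 (pick(b5,rmC,left)): drop {carry(b5,left)}, keep {ball_in(b4,rmA), robot_in(rmC)}, require {ball_in(b5,rmC), free(left), robot_in(rmC)}
    → {ball_in(b4,rmA), ball_in(b5,rmC), free(left), robot_in(rmC)}

== RESULT ==
["ball_in(b4,rmA)", "ball_in(b5,rmC)", "free(left)", "robot_in(rmC)"]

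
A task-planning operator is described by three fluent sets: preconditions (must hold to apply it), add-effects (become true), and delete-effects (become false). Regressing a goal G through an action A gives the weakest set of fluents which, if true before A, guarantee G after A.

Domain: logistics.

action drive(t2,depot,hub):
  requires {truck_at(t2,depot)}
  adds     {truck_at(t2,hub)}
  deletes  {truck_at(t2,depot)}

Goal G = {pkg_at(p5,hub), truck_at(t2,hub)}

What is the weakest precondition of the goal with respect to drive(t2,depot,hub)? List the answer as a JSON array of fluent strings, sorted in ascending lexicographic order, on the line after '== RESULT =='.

Regress:
  G ∩ del = {}  (empty — regression defined)
  G \ add = {pkg_at(p5,hub), truck_at(t2,hub)} \ {truck_at(t2,hub)} = {pkg_at(p5,hub)}
  ∪ pre   = {pkg_at(p5,hub)} ∪ {truck_at(t2,depot)}
          = {pkg_at(p5,hub), truck_at(t2,depot)}

== RESULT ==
["pkg_at(p5,hub)", "truck_at(t2,depot)"]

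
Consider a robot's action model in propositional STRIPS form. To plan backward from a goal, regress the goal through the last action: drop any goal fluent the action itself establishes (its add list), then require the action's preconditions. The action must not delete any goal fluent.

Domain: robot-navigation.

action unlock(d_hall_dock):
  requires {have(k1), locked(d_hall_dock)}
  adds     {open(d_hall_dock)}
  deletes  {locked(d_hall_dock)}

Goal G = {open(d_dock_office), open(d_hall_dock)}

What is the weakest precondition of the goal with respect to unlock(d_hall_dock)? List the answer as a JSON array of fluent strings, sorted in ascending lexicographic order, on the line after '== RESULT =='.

Regress:
  G ∩ del = {}  (empty — regression defined)
  G \ add = {open(d_dock_office), open(d_hall_dock)} \ {open(d_hall_dock)} = {open(d_dock_office)}
  ∪ pre   = {open(d_dock_office)} ∪ {have(k1), locked(d_hall_dock)}
          = {have(k1), locked(d_hall_dock), open(d_dock_office)}

== RESULT ==
["have(k1)", "locked(d_hall_dock)", "open(d_dock_office)"]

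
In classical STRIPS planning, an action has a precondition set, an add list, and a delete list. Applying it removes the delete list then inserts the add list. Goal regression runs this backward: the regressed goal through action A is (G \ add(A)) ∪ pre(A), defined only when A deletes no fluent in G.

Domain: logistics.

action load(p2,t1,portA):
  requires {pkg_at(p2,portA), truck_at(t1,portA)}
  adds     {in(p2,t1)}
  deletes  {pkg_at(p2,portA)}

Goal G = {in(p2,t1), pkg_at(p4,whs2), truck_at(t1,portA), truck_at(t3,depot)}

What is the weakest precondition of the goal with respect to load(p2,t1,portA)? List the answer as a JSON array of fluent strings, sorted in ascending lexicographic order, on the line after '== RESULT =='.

Regress:
  G ∩ del = {}  (empty — regression defined)
  G \ add = {in(p2,t1), pkg_at(p4,whs2), truck_at(t1,portA), truck_at(t3,depot)} \ {in(p2,t1)} = {pkg_at(p4,whs2), truck_at(t1,portA), truck_at(t3,depot)}
  ∪ pre   = {pkg_at(p4,whs2), truck_at(t1,portA), truck_at(t3,depot)} ∪ {pkg_at(p2,portA), truck_at(t1,portA)}
          = {pkg_at(p2,portA), pkg_at(p4,whs2), truck_at(t1,portA), truck_at(t3,depot)}

== RESULT ==
["pkg_at(p2,portA)", "pkg_at(p4,whs2)", "truck_at(t1,portA)", "truck_at(t3,depot)"]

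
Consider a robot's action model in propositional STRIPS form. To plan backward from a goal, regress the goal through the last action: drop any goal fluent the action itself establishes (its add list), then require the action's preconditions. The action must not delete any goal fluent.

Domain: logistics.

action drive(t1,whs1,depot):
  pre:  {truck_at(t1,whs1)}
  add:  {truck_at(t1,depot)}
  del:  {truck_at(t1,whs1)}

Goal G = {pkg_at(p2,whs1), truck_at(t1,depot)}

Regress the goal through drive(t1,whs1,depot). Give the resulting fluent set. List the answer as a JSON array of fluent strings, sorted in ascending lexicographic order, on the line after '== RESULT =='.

Regress:
  G ∩ del = {}  (empty — regression defined)
  G \ add = {pkg_at(p2,whs1), truck_at(t1,depot)} \ {truck_at(t1,depot)} = {pkg_at(p2,whs1)}
  ∪ pre   = {pkg_at(p2,whs1)} ∪ {truck_at(t1,whs1)}
          = {pkg_at(p2,whs1), truck_at(t1,whs1)}

== RESULT ==
["pkg_at(p2,whs1)", "truck_at(t1,whs1)"]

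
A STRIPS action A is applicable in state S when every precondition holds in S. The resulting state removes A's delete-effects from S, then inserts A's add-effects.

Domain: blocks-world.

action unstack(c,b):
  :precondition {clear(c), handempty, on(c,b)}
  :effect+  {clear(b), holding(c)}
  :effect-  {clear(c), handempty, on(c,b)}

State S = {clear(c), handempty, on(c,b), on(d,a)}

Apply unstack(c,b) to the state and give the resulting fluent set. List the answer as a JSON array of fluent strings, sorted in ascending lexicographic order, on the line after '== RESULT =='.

Progress:
  pre ⊆ S: {clear(c), handempty, on(c,b)} ⊆ S  — applicable
  S \ del = {on(d,a)}
  ∪ add   = {clear(b), holding(c), on(d,a)}

== RESULT ==
["clear(b)", "holding(c)", "on(d,a)"]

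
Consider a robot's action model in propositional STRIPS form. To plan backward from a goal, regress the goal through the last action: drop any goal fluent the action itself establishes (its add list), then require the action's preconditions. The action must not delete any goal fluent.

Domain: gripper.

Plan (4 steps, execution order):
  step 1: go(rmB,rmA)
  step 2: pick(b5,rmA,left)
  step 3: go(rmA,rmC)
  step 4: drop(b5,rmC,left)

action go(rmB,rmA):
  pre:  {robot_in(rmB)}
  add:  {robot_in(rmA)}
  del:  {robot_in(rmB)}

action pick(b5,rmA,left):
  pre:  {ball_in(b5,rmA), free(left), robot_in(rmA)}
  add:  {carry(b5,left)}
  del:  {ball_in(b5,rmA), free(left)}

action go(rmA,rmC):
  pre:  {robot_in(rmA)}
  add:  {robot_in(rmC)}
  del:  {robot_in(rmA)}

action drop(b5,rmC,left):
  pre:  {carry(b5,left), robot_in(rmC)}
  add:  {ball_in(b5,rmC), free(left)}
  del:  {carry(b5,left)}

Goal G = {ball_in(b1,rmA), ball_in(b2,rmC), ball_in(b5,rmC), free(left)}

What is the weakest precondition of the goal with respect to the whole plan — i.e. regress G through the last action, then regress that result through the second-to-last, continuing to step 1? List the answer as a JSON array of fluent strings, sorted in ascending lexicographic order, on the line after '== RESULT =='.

Regress step by step:
  through step 4 (drop(b5,rmC,left)): drop {ball_in(b5,rmC), free(left)}, keep {ball_in(b1,rmA), ball_in(b2,rmC)}, require {carry(b5,left), robot_in(rmC)}
    → {ball_in(b1,rmA), ball_in(b2,rmC), carry(b5,left), robot_in(rmC)}
  through step 3 (go(rmA,rmC)): drop {robot_in(rmC)}, keep {ball_in(b1,rmA), ball_in(b2,rmC), carry(b5,left)}, require {robot_in(rmA)}
    → {ball_in(b1,rmA), ball_in(b2,rmC), carry(b5,left), robot_in(rmA)}
  through step 2 (pick(b5,rmA,left)): drop {carry(b5,left)}, keep {ball_in(b1,rmA), ball_in(b2,rmC), robot_in(rmA)}, require {ball_in(b5,rmA), free(left), robot_in(rmA)}
    → {ball_in(b1,rmA), ball_in(b2,rmC), ball_in(b5,rmA), free(left), robot_in(rmA)}
  through step 1 (go(rmB,rmA)): drop {robot_in(rmA)}, keep {ball_in(b1,rmA), ball_in(b2,rmC), ball_in(b5,rmA), free(left)}, require {robot_in(rmB)}
    → {ball_in(b1,rmA), ball_in(b2,rmC), ball_in(b5,rmA), free(left), robot_in(rmB)}

== RESULT ==
["ball_in(b1,rmA)", "ball_in(b2,rmC)", "ball_in(b5,rmA)", "free(left)", "robot_in(rmB)"]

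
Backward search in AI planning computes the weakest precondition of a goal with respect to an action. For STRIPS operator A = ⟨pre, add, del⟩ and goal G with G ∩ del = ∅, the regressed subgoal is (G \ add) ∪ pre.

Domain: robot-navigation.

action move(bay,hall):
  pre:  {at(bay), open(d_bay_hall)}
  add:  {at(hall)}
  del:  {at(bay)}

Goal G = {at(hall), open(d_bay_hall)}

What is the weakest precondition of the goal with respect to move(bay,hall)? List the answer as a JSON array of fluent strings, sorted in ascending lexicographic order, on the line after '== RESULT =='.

Regress:
  G ∩ del = {}  (empty — regression defined)
  G \ add = {at(hall), open(d_bay_hall)} \ {at(hall)} = {open(d_bay_hall)}
  ∪ pre   = {open(d_bay_hall)} ∪ {at(bay), open(d_bay_hall)}
          = {at(bay), open(d_bay_hall)}

== RESULT ==
["at(bay)", "open(d_bay_hall)"]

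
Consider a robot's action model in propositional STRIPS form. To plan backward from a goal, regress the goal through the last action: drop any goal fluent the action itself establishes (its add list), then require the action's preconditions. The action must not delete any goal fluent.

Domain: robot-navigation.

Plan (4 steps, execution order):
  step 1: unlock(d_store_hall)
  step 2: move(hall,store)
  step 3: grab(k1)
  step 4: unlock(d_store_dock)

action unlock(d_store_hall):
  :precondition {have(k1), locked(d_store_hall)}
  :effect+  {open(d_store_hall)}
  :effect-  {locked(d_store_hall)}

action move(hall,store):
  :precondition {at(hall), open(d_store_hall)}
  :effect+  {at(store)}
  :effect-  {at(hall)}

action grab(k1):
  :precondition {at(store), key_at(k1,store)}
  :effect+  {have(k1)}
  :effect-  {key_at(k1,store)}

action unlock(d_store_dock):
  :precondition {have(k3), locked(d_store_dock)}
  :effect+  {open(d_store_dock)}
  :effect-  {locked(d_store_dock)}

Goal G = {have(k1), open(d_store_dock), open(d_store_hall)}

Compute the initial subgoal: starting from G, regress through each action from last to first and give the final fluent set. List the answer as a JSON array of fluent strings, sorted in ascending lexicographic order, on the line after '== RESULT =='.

Regress step by step:
  through step 4 (unlock(d_store_dock)): drop {open(d_store_dock)}, keep {have(k1), open(d_store_hall)}, require {have(k3), locked(d_store_dock)}
    → {have(k1), have(k3), locked(d_store_dock), open(d_store_hall)}
  through step 3 (grab(k1)): drop {have(k1)}, keep {have(k3), locked(d_store_dock), open(d_store_hall)}, require {at(store), key_at(k1,store)}
    → {at(store), have(k3), key_at(k1,store), locked(d_store_dock), open(d_store_hall)}
  through step 2 (move(hall,store)): drop {at(store)}, keep {have(k3), key_at(k1,store), locked(d_store_dock), open(d_store_hall)}, require {at(hall), open(d_store_hall)}
    → {at(hall), have(k3), key_at(k1,store), locked(d_store_dock), open(d_store_hall)}
  through step 1 (unlock(d_store_hall)): drop {open(d_store_hall)}, keep {at(hall), have(k3), key_at(k1,store), locked(d_store_dock)}, require {have(k1), locked(d_store_hall)}
    → {at(hall), have(k1), have(k3), key_at(k1,store), locked(d_store_dock), locked(d_store_hall)}

== RESULT ==
["at(hall)", "have(k1)", "have(k3)", "key_at(k1,store)", "locked(d_store_dock)", "locked(d_store_hall)"]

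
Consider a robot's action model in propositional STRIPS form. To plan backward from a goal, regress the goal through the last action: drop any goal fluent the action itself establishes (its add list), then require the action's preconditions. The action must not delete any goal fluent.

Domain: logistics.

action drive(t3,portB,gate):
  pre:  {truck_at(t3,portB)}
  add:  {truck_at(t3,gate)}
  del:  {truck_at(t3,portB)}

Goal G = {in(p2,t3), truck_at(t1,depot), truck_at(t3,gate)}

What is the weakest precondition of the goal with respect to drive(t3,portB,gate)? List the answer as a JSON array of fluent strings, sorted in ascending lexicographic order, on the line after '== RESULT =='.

Regress:
  G ∩ del = {}  (empty — regression defined)
  G \ add = {in(p2,t3), truck_at(t1,depot), truck_at(t3,gate)} \ {truck_at(t3,gate)} = {in(p2,t3), truck_at(t1,depot)}
  ∪ pre   = {in(p2,t3), truck_at(t1,depot)} ∪ {truck_at(t3,portB)}
          = {in(p2,t3), truck_at(t1,depot), truck_at(t3,portB)}

== RESULT ==
["in(p2,t3)", "truck_at(t1,depot)", "truck_at(t3,portB)"]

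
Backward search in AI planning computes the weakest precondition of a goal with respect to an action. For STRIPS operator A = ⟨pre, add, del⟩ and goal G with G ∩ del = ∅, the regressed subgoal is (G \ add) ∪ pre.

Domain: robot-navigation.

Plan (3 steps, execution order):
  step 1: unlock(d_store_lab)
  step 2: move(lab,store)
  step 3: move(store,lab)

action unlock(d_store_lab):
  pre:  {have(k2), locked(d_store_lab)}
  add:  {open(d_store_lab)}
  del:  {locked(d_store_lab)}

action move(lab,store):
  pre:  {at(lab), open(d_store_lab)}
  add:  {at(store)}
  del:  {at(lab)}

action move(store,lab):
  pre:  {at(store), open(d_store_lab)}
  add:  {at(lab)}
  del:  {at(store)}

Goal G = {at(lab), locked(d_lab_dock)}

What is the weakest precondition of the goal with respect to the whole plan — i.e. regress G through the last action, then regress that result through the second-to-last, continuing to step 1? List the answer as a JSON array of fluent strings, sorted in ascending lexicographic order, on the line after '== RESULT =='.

Work backward from the goal:
  through step 3 (move(store,lab)): drop {at(lab)}, keep {locked(d_lab_dock)}, require {at(store), open(d_store_lab)}
    → {at(store), locked(d_lab_dock), open(d_store_lab)}
  through step 2 (move(lab,store)): drop {at(store)}, keep {locked(d_lab_dock), open(d_store_lab)}, require {at(lab), open(d_store_lab)}
    → {at(lab), locked(d_lab_dock), open(d_store_lab)}
  through step 1 (unlock(d_store_lab)): drop {open(d_store_lab)}, keep {at(lab), locked(d_lab_dock)}, require {have(k2), locked(d_store_lab)}
    → {at(lab), have(k2), locked(d_lab_dock), locked(d_store_lab)}

== RESULT ==
["at(lab)", "have(k2)", "locked(d_lab_dock)", "locked(d_store_lab)"]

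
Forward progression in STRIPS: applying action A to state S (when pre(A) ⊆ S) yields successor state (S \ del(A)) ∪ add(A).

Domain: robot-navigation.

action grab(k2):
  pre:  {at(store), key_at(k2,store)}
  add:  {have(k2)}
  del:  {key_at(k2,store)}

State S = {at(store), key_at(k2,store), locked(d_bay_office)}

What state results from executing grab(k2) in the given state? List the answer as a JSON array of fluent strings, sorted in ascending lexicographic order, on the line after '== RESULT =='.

Progress:
  pre ⊆ S: {at(store), key_at(k2,store)} ⊆ S  — applicable
  S \ del = {at(store), locked(d_bay_office)}
  ∪ add   = {at(store), have(k2), locked(d_bay_office)}

== RESULT ==
["at(store)", "have(k2)", "locked(d_bay_office)"]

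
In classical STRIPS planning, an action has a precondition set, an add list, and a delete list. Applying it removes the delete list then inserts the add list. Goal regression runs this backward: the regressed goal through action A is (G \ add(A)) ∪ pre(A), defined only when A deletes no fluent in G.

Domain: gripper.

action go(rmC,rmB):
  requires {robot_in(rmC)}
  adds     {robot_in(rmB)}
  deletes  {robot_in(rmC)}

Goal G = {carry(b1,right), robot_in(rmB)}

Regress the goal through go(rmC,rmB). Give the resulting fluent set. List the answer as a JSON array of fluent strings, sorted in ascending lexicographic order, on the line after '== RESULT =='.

Regress:
  G ∩ del = {}  (empty — regression defined)
  G \ add = {carry(b1,right), robot_in(rmB)} \ {robot_in(rmB)} = {carry(b1,right)}
  ∪ pre   = {carry(b1,right)} ∪ {robot_in(rmC)}
          = {carry(b1,right), robot_in(rmC)}

== RESULT ==
["carry(b1,right)", "robot_in(rmC)"]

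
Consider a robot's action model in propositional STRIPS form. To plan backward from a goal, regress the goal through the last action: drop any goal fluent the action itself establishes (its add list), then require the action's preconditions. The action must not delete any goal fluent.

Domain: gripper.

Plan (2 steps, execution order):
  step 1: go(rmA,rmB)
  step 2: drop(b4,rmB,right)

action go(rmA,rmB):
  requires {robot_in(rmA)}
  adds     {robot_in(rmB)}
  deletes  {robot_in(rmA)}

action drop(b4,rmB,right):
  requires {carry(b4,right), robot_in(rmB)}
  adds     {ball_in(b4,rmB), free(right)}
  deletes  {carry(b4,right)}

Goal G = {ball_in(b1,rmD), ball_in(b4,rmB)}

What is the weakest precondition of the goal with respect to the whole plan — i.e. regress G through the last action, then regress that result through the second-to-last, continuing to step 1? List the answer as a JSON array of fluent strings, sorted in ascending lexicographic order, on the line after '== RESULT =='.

Work backward from the goal:
  through step 2 (drop(b4,rmB,right)): drop {ball_in(b4,rmB)}, keep {ball_in(b1,rmD)}, require {carry(b4,right), robot_in(rmB)}
    → {ball_in(b1,rmD), carry(b4,right), robot_in(rmB)}
  through step 1 (go(rmA,rmB)): drop {robot_in(rmB)}, keep {ball_in(b1,rmD), carry(b4,right)}, require {robot_in(rmA)}
    → {ball_in(b1,rmD), carry(b4,right), robot_in(rmA)}

== RESULT ==
["ball_in(b1,rmD)", "carry(b4,right)", "robot_in(rmA)"]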